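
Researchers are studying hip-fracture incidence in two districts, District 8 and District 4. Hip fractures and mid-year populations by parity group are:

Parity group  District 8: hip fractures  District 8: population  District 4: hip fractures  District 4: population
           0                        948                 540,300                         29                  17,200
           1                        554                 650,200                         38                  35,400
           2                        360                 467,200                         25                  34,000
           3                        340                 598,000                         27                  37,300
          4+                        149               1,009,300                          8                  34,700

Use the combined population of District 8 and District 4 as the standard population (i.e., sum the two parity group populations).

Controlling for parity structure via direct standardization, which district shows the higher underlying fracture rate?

Parity-specific rates per 100,000 for District 8: 175.46, 85.20, 77.05, 56.86, 14.76.
For District 4: 168.60, 107.34, 73.53, 72.39, 23.05.
Combined standard total = 3,423,600; weights = 0.1628, 0.2003, 0.1464, 0.1856, 0.3049.
District 8: 0.1628×175.46 + 0.2003×85.20 + 0.1464×77.05 + 0.1856×56.86 + 0.3049×14.76 = 71.9672 per 100,000.
District 4: 0.1628×168.60 + 0.2003×107.34 + 0.1464×73.53 + 0.1856×72.39 + 0.3049×23.05 = 80.1792 per 100,000.

District 4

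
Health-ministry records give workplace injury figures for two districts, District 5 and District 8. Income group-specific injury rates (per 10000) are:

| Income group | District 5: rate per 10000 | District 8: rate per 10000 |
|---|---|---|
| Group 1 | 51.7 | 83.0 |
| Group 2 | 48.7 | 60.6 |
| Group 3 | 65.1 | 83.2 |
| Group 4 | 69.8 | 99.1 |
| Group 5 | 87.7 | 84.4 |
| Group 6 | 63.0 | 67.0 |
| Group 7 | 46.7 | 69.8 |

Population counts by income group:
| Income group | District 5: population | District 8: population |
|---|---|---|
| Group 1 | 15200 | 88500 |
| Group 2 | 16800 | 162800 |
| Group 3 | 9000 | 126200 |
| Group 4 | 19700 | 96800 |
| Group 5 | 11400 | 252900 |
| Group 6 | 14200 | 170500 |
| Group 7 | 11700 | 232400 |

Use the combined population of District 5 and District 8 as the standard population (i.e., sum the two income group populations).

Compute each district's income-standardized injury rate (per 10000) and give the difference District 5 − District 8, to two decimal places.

-13.64

Combined standard total = 1228100; weights = 0.0844, 0.1462, 0.1101, 0.0949, 0.2152, 0.1504, 0.1988.
District 5: 0.0844×51.7 + 0.1462×48.7 + 0.1101×65.1 + 0.0949×69.8 + 0.2152×87.7 + 0.1504×63.0 + 0.1988×46.7 = 62.9067 per 10000.
District 8: 0.0844×83.0 + 0.1462×60.6 + 0.1101×83.2 + 0.0949×99.1 + 0.2152×84.4 + 0.1504×67.0 + 0.1988×69.8 = 76.5448 per 10000.
Difference = 62.9067 − 76.5448 = -13.6381.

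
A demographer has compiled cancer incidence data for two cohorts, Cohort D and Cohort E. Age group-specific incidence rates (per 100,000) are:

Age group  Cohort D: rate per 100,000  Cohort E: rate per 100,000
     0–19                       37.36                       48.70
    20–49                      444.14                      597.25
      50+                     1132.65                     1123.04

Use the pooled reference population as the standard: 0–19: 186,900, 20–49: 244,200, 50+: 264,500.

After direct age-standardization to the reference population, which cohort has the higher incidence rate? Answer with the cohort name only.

Cohort E

Standard total = 695,600; weights = 0.2687, 0.3511, 0.3802.
Cohort D: 0.2687×37.36 + 0.3511×444.14 + 0.3802×1132.65 = 596.6468 per 100,000.
Cohort E: 0.2687×48.70 + 0.3511×597.25 + 0.3802×1123.04 = 649.7909 per 100,000.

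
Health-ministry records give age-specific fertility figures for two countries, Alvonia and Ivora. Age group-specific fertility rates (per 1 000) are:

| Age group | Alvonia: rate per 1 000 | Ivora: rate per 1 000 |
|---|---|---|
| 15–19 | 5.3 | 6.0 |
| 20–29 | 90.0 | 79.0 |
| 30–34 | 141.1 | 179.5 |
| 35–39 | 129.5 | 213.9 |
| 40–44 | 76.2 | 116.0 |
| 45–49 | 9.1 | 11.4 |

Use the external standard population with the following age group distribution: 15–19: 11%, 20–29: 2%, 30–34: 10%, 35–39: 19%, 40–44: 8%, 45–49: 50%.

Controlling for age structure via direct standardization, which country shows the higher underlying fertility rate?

Ivora

Standard weights: 0.11, 0.02, 0.10, 0.19, 0.08, 0.50.
Alvonia: 0.1100×5.3 + 0.0200×90.0 + 0.1000×141.1 + 0.1900×129.5 + 0.0800×76.2 + 0.5000×9.1 = 51.7440 per 1 000.
Ivora: 0.1100×6.0 + 0.0200×79.0 + 0.1000×179.5 + 0.1900×213.9 + 0.0800×116.0 + 0.5000×11.4 = 75.8110 per 1 000.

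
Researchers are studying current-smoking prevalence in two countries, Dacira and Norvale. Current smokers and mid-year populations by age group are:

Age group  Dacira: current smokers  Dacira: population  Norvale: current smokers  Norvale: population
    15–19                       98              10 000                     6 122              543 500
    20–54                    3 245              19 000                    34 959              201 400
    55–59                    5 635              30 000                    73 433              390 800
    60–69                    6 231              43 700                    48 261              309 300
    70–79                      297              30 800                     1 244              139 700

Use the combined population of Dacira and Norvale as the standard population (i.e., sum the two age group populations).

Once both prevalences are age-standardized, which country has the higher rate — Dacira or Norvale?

Norvale

Age-specific rates per 1 000 for Dacira: 9.800, 170.789, 187.833, 142.586, 9.643.
For Norvale: 11.264, 173.580, 187.904, 156.033, 8.905.
Combined standard total = 1 718 200; weights = 0.3221, 0.1283, 0.2449, 0.2054, 0.0992.
Dacira: 0.3221×9.800 + 0.1283×170.789 + 0.2449×187.833 + 0.2054×142.586 + 0.0992×9.643 = 101.3173 per 1 000.
Norvale: 0.3221×11.264 + 0.1283×173.580 + 0.2449×187.904 + 0.2054×156.033 + 0.0992×8.905 = 104.8537 per 1 000.
The crude rates (116.15 vs 103.50) would put Dacira higher, but that reflects its age composition; once standardized to a common age structure, Norvale has the higher underlying rate.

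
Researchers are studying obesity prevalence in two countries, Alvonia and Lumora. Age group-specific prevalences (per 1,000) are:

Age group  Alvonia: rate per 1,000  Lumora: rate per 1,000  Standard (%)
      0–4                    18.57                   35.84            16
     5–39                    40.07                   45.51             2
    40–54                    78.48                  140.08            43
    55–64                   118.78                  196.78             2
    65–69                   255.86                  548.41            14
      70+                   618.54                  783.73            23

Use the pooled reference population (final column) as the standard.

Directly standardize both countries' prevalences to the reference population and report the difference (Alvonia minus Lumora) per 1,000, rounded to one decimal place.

Standard weights: 0.16, 0.02, 0.43, 0.02, 0.14, 0.23.
Alvonia: 0.1600×18.57 + 0.0200×40.07 + 0.4300×78.48 + 0.0200×118.78 + 0.1400×255.86 + 0.2300×618.54 = 217.9792 per 1,000.
Lumora: 0.1600×35.84 + 0.0200×45.51 + 0.4300×140.08 + 0.0200×196.78 + 0.1400×548.41 + 0.2300×783.73 = 327.8499 per 1,000.
Difference = 217.9792 − 327.8499 = -109.8707.

-109.9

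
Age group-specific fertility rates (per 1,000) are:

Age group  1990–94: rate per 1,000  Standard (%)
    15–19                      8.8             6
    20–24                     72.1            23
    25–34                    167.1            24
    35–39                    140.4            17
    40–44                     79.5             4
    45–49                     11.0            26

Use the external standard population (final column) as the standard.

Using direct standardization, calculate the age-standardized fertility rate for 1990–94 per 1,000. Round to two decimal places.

Standard weights: 0.06, 0.23, 0.24, 0.17, 0.04, 0.26.
Standardized rate: 0.0600×8.8 + 0.2300×72.1 + 0.2400×167.1 + 0.1700×140.4 + 0.0400×79.5 + 0.2600×11.0 = 87.1230 per 1,000.

87.12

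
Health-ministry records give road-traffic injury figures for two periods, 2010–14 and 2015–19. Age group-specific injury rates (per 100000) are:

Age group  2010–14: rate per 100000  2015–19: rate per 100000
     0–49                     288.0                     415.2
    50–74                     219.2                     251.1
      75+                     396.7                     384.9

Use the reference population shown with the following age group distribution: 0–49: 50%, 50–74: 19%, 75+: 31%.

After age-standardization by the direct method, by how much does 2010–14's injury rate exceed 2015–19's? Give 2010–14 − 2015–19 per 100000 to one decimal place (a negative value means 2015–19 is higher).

-66.0

Standard weights: 0.50, 0.19, 0.31.
2010–14: 0.5000×288.0 + 0.1900×219.2 + 0.3100×396.7 = 308.6250 per 100000.
2015–19: 0.5000×415.2 + 0.1900×251.1 + 0.3100×384.9 = 374.6280 per 100000.
Difference = 308.6250 − 374.6280 = -66.0030.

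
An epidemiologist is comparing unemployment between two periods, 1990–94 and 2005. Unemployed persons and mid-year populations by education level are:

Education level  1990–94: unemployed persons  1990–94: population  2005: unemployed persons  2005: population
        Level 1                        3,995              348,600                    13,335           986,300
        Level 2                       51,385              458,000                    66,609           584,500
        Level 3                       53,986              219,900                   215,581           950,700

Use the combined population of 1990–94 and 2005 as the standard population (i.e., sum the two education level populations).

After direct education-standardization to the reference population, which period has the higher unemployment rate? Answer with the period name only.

Education-specific rates per 1,000 for 1990–94: 11.460, 112.194, 245.503.
For 2005: 13.520, 113.959, 226.760.
Combined standard total = 3,548,000; weights = 0.3762, 0.2938, 0.3299.
1990–94: 0.3762×11.460 + 0.2938×112.194 + 0.3299×245.503 = 118.2768 per 1,000.
2005: 0.3762×13.520 + 0.2938×113.959 + 0.3299×226.760 = 113.3867 per 1,000.
The crude rates (106.54 vs 117.20) would put 2005 higher, but that reflects its education composition; once standardized to a common education structure, 1990–94 has the higher underlying rate.

1990–94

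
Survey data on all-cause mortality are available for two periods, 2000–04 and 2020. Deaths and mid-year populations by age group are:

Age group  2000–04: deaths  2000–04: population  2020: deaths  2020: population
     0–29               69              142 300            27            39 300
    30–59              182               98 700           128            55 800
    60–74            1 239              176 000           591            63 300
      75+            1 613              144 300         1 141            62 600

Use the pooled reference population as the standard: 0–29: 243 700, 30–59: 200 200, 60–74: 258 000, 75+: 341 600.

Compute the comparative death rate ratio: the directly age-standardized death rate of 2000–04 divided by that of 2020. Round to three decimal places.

Age-specific rates per 1 000 for 2000–04: 0.485, 1.844, 7.040, 11.178.
For 2020: 0.687, 2.294, 9.336, 18.227.
Standard total = 1 043 500; weights = 0.2335, 0.1919, 0.2472, 0.3274.
2000–04: 0.2335×0.485 + 0.1919×1.844 + 0.2472×7.040 + 0.3274×11.178 = 5.8668 per 1 000.
2020: 0.2335×0.687 + 0.1919×2.294 + 0.2472×9.336 + 0.3274×18.227 = 8.8757 per 1 000.
Ratio = 5.8668 ÷ 8.8757 = 0.66100.

0.661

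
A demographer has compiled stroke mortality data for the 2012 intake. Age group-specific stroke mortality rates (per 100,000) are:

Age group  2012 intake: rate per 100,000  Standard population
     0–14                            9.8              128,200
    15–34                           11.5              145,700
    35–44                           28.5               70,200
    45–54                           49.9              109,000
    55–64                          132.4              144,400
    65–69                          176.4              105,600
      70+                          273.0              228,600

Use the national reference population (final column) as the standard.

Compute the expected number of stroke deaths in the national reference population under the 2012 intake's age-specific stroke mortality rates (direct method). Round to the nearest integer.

Expected stroke deaths = Σ (standard pop × age-specific rate ÷ 100,000)
= 128,200×9.8/100,000 + 145,700×11.5/100,000 + 70,200×28.5/100,000 + 109,000×49.9/100,000 + 144,400×132.4/100,000 + 105,600×176.4/100,000 + 228,600×273.0/100,000
= 12.56 + 16.76 + 20.01 + 54.39 + 191.19 + 186.28 + 624.08 = 1105.26.

1105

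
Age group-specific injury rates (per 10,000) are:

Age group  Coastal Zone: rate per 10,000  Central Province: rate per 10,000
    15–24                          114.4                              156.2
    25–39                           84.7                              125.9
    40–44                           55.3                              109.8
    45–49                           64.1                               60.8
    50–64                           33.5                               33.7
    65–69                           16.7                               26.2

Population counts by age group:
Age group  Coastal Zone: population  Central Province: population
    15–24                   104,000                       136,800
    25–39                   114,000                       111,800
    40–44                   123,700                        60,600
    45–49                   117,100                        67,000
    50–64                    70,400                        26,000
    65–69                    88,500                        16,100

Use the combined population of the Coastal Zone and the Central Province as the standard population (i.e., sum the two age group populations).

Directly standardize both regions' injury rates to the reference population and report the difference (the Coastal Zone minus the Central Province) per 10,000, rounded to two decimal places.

-28.78

Combined standard total = 1,036,000; weights = 0.2324, 0.2180, 0.1779, 0.1777, 0.0931, 0.1010.
The Coastal Zone: 0.2324×114.4 + 0.2180×84.7 + 0.1779×55.3 + 0.1777×64.1 + 0.0931×33.5 + 0.1010×16.7 = 71.0826 per 10,000.
The Central Province: 0.2324×156.2 + 0.2180×125.9 + 0.1779×109.8 + 0.1777×60.8 + 0.0931×33.7 + 0.1010×26.2 = 99.8647 per 10,000.
Difference = 71.0826 − 99.8647 = -28.7820.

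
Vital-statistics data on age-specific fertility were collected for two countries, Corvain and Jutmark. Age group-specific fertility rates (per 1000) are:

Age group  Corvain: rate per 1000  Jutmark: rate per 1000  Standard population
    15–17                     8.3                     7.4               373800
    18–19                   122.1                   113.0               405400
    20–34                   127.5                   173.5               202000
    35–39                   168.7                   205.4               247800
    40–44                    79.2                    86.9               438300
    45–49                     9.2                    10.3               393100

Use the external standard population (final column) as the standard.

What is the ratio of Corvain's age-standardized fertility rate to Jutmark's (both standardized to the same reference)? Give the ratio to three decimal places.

Standard total = 2060400; weights = 0.1814, 0.1968, 0.0980, 0.1203, 0.2127, 0.1908.
Corvain: 0.1814×8.3 + 0.1968×122.1 + 0.0980×127.5 + 0.1203×168.7 + 0.2127×79.2 + 0.1908×9.2 = 76.9223 per 1000.
Jutmark: 0.1814×7.4 + 0.1968×113.0 + 0.0980×173.5 + 0.1203×205.4 + 0.2127×86.9 + 0.1908×10.3 = 85.7400 per 1000.
Ratio = 76.9223 ÷ 85.7400 = 0.89716.

0.897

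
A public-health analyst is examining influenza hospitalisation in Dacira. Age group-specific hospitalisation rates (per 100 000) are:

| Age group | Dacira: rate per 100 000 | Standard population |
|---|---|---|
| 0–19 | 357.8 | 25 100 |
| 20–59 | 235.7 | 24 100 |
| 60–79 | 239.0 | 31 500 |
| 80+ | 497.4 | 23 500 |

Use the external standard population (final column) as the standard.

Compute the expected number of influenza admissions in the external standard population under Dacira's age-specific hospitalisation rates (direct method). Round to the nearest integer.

Expected influenza admissions = Σ (standard pop × age-specific rate ÷ 100 000)
= 25 100×357.8/100 000 + 24 100×235.7/100 000 + 31 500×239.0/100 000 + 23 500×497.4/100 000
= 89.81 + 56.80 + 75.28 + 116.89 = 338.79.

339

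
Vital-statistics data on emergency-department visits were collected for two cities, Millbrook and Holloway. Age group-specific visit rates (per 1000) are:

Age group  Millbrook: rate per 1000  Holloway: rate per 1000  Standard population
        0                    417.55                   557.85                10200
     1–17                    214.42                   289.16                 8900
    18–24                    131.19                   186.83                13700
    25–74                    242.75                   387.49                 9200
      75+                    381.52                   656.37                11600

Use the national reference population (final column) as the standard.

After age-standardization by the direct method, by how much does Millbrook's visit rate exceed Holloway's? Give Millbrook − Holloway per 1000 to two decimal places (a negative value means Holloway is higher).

-137.66

Standard total = 53600; weights = 0.1903, 0.1660, 0.2556, 0.1716, 0.2164.
Millbrook: 0.1903×417.55 + 0.1660×214.42 + 0.2556×131.19 + 0.1716×242.75 + 0.2164×381.52 = 272.8280 per 1000.
Holloway: 0.1903×557.85 + 0.1660×289.16 + 0.2556×186.83 + 0.1716×387.49 + 0.2164×656.37 = 410.4844 per 1000.
Difference = 272.8280 − 410.4844 = -137.6564.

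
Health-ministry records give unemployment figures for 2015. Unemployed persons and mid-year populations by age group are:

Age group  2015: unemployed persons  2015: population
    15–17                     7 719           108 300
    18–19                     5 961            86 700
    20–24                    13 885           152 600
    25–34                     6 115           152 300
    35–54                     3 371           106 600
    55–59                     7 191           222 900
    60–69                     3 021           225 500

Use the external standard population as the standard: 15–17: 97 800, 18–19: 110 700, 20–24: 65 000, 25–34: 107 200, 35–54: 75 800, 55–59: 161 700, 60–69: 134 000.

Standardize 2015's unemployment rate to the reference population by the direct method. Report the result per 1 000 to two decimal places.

Age-specific rates per 1 000 for 2015: 71.274, 68.754, 90.990, 40.151, 31.623, 32.261, 13.397.
Standard total = 752 200; weights = 0.1300, 0.1472, 0.0864, 0.1425, 0.1008, 0.2150, 0.1781.
Standardized rate: 0.1300×71.274 + 0.1472×68.754 + 0.0864×90.990 + 0.1425×40.151 + 0.1008×31.623 + 0.2150×32.261 + 0.1781×13.397 = 45.4787 per 1 000.

45.48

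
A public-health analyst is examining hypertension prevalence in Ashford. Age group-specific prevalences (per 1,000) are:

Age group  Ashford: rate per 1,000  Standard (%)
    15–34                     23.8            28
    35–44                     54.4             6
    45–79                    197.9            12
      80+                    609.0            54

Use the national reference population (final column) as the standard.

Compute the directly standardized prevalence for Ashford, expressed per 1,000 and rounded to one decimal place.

362.5

Standard weights: 0.28, 0.06, 0.12, 0.54.
Standardized rate: 0.2800×23.8 + 0.0600×54.4 + 0.1200×197.9 + 0.5400×609.0 = 362.5360 per 1,000.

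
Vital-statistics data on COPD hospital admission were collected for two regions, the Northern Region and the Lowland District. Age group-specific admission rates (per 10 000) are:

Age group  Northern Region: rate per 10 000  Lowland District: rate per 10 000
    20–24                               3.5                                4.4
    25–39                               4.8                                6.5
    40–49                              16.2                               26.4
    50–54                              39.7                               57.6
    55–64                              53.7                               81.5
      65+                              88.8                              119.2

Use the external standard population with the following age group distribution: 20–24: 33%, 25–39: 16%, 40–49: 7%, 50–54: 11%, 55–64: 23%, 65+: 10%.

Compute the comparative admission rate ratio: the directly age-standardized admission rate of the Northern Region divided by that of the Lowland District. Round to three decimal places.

0.693

Standard weights: 0.33, 0.16, 0.07, 0.11, 0.23, 0.10.
The Northern Region: 0.3300×3.5 + 0.1600×4.8 + 0.0700×16.2 + 0.1100×39.7 + 0.2300×53.7 + 0.1000×88.8 = 28.6550 per 10 000.
The Lowland District: 0.3300×4.4 + 0.1600×6.5 + 0.0700×26.4 + 0.1100×57.6 + 0.2300×81.5 + 0.1000×119.2 = 41.3410 per 10 000.
Ratio = 28.6550 ÷ 41.3410 = 0.69314.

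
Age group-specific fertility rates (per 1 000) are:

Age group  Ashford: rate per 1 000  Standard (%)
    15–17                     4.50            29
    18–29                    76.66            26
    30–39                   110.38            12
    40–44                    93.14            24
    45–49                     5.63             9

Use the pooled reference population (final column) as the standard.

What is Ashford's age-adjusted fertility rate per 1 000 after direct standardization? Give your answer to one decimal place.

57.3

Standard weights: 0.29, 0.26, 0.12, 0.24, 0.09.
Standardized rate: 0.2900×4.50 + 0.2600×76.66 + 0.1200×110.38 + 0.2400×93.14 + 0.0900×5.63 = 57.3425 per 1 000.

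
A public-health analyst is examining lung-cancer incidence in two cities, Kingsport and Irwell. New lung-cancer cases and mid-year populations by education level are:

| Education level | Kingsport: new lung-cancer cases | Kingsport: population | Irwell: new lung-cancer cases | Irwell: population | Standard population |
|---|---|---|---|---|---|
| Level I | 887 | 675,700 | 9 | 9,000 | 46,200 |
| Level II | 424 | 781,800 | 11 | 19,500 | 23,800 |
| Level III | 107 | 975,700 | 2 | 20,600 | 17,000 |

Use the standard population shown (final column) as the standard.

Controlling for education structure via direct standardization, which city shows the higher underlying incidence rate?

Education-specific rates per 100,000 for Kingsport: 131.27, 54.23, 10.97.
For Irwell: 100.00, 56.41, 9.71.
Standard total = 87,000; weights = 0.5310, 0.2736, 0.1954.
Kingsport: 0.5310×131.27 + 0.2736×54.23 + 0.1954×10.97 = 86.6888 per 100,000.
Irwell: 0.5310×100.00 + 0.2736×56.41 + 0.1954×9.71 = 70.4323 per 100,000.

Kingsport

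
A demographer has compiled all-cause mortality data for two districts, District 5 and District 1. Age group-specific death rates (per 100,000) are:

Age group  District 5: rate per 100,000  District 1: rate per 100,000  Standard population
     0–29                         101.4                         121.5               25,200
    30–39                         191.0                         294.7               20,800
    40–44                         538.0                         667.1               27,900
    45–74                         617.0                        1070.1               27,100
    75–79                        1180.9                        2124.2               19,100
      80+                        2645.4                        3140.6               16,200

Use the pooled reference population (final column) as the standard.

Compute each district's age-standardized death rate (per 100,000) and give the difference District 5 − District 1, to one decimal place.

-327.1

Standard total = 136,300; weights = 0.1849, 0.1526, 0.2047, 0.1988, 0.1401, 0.1189.
District 5: 0.1849×101.4 + 0.1526×191.0 + 0.2047×538.0 + 0.1988×617.0 + 0.1401×1180.9 + 0.1189×2645.4 = 760.5990 per 100,000.
District 1: 0.1849×121.5 + 0.1526×294.7 + 0.2047×667.1 + 0.1988×1070.1 + 0.1401×2124.2 + 0.1189×3140.6 = 1087.6985 per 100,000.
Difference = 760.5990 − 1087.6985 = -327.0994.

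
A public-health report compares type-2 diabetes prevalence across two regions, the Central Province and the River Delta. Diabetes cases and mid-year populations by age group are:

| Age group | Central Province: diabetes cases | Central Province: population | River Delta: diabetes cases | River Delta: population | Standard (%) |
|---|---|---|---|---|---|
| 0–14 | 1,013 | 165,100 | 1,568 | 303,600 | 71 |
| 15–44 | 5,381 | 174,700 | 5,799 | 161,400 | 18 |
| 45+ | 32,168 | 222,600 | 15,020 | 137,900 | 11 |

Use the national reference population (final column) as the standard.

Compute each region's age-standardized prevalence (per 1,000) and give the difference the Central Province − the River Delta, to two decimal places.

3.68

Age-specific rates per 1,000 for the Central Province: 6.136, 30.801, 144.510.
For the River Delta: 5.165, 35.929, 108.920.
Standard weights: 0.71, 0.18, 0.11.
The Central Province: 0.7100×6.136 + 0.1800×30.801 + 0.1100×144.510 = 25.7967 per 1,000.
The River Delta: 0.7100×5.165 + 0.1800×35.929 + 0.1100×108.920 = 22.1154 per 1,000.
Difference = 25.7967 − 22.1154 = 3.6814.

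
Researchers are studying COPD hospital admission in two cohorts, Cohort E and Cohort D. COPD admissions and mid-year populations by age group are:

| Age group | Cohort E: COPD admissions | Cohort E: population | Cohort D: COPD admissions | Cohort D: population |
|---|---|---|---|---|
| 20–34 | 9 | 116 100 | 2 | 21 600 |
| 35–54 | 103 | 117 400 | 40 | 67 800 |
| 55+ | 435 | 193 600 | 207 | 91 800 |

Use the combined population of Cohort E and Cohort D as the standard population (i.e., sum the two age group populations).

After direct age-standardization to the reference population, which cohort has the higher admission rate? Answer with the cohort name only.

Age-specific rates per 10 000 for Cohort E: 0.78, 8.77, 22.47.
For Cohort D: 0.93, 5.90, 22.55.
Combined standard total = 608 300; weights = 0.2264, 0.3045, 0.4692.
Cohort E: 0.2264×0.78 + 0.3045×8.77 + 0.4692×22.47 = 13.3885 per 10 000.
Cohort D: 0.2264×0.93 + 0.3045×5.90 + 0.4692×22.55 = 12.5853 per 10 000.
The crude rates (12.81 vs 13.74) would put Cohort D higher, but that reflects its age composition; once standardized to a common age structure, Cohort E has the higher underlying rate.

Cohort E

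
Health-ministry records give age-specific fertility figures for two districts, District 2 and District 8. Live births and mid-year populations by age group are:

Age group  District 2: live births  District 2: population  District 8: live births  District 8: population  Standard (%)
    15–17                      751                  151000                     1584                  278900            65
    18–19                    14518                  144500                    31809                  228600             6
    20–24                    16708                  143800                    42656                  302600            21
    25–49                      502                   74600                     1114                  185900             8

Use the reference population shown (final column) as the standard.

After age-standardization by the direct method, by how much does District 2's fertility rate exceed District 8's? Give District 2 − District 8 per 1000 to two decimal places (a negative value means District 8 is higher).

Age-specific rates per 1000 for District 2: 4.974, 100.471, 116.189, 6.729.
For District 8: 5.679, 139.147, 140.965, 5.992.
Standard weights: 0.65, 0.06, 0.21, 0.08.
District 2: 0.6500×4.974 + 0.0600×100.471 + 0.2100×116.189 + 0.0800×6.729 = 34.1991 per 1000.
District 8: 0.6500×5.679 + 0.0600×139.147 + 0.2100×140.965 + 0.0800×5.992 = 42.1225 per 1000.
Difference = 34.1991 − 42.1225 = -7.9234.

-7.92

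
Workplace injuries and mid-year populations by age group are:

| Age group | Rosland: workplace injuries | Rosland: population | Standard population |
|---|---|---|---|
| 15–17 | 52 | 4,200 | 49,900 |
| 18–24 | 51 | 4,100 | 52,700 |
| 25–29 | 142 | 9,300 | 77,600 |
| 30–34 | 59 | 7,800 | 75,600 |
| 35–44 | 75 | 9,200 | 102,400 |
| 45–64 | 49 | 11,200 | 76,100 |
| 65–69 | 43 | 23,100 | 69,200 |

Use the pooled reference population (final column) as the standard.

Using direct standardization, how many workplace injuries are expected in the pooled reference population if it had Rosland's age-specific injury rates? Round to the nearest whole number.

Age-specific rates per 10,000 for Rosland: 123.81, 124.39, 152.69, 75.64, 81.52, 43.75, 18.61.
Expected workplace injuries = Σ (standard pop × age-specific rate ÷ 10,000)
= 49,900×123.81/10,000 + 52,700×124.39/10,000 + 77,600×152.69/10,000 + 75,600×75.64/10,000 + 102,400×81.52/10,000 + 76,100×43.75/10,000 + 69,200×18.61/10,000
= 617.81 + 655.54 + 1184.86 + 571.85 + 834.78 + 332.94 + 128.81 = 4326.59.

4327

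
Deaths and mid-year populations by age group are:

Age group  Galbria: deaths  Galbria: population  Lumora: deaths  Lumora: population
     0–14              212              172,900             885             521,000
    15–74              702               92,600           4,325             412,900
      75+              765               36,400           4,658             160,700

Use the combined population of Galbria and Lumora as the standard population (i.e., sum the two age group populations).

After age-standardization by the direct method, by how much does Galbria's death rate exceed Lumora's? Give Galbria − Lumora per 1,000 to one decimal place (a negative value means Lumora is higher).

-2.4

Age-specific rates per 1,000 for Galbria: 1.226, 7.581, 21.016.
For Lumora: 1.699, 10.475, 28.986.
Combined standard total = 1,396,500; weights = 0.4969, 0.3620, 0.1411.
Galbria: 0.4969×1.226 + 0.3620×7.581 + 0.1411×21.016 = 6.3196 per 1,000.
Lumora: 0.4969×1.699 + 0.3620×10.475 + 0.1411×28.986 = 8.7266 per 1,000.
Difference = 6.3196 − 8.7266 = -2.4070.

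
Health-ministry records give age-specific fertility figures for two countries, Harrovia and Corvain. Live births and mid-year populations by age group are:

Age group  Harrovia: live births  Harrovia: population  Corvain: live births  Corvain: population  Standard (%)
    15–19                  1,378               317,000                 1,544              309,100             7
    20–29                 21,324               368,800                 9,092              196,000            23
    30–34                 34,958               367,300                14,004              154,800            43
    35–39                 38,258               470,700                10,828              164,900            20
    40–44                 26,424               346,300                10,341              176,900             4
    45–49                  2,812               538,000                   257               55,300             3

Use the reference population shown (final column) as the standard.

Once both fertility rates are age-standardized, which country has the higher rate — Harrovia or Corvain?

Harrovia

Age-specific rates per 1,000 for Harrovia: 4.347, 57.820, 95.176, 81.279, 76.304, 5.227.
For Corvain: 4.995, 46.388, 90.465, 65.664, 58.457, 4.647.
Standard weights: 0.07, 0.23, 0.43, 0.20, 0.04, 0.03.
Harrovia: 0.0700×4.347 + 0.2300×57.820 + 0.4300×95.176 + 0.2000×81.279 + 0.0400×76.304 + 0.0300×5.227 = 73.9931 per 1,000.
Corvain: 0.0700×4.995 + 0.2300×46.388 + 0.4300×90.465 + 0.2000×65.664 + 0.0400×58.457 + 0.0300×4.647 = 65.5293 per 1,000.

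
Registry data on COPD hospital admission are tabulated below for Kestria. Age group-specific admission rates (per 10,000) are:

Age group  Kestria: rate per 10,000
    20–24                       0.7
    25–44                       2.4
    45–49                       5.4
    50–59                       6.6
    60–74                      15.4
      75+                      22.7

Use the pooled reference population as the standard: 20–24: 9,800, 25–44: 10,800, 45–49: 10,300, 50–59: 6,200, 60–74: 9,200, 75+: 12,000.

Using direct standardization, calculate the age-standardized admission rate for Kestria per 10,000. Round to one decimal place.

Standard total = 58,300; weights = 0.1681, 0.1852, 0.1767, 0.1063, 0.1578, 0.2058.
Standardized rate: 0.1681×0.7 + 0.1852×2.4 + 0.1767×5.4 + 0.1063×6.6 + 0.1578×15.4 + 0.2058×22.7 = 9.3208 per 10,000.

9.3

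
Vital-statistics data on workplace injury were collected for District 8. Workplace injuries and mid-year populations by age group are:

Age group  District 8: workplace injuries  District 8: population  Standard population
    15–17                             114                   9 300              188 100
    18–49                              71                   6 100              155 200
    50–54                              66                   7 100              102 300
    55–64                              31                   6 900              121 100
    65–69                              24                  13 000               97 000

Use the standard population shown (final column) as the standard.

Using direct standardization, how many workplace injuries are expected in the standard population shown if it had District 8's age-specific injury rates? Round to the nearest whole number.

Age-specific rates per 10 000 for District 8: 122.58, 116.39, 92.96, 44.93, 18.46.
Expected workplace injuries = Σ (standard pop × age-specific rate ÷ 10 000)
= 188 100×122.58/10 000 + 155 200×116.39/10 000 + 102 300×92.96/10 000 + 121 100×44.93/10 000 + 97 000×18.46/10 000
= 2305.74 + 1806.43 + 950.96 + 544.07 + 179.08 = 5786.28.

5786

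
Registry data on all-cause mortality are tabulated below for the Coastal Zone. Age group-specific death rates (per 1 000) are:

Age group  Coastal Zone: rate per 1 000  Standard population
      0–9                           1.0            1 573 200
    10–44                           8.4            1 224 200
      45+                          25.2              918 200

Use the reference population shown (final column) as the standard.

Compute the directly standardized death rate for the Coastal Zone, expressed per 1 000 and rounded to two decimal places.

Standard total = 3 715 600; weights = 0.4234, 0.3295, 0.2471.
Standardized rate: 0.4234×1.0 + 0.3295×8.4 + 0.2471×25.2 = 9.4184 per 1 000.

9.42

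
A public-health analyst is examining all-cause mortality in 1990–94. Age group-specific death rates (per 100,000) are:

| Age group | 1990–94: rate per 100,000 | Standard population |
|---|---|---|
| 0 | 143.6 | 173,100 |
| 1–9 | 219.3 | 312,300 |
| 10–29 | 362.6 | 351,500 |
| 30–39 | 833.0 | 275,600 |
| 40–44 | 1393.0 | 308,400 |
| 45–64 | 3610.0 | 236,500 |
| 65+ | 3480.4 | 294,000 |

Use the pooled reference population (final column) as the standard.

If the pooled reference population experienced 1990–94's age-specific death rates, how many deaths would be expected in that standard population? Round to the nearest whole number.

Expected deaths = Σ (standard pop × age-specific rate ÷ 100,000)
= 173,100×143.6/100,000 + 312,300×219.3/100,000 + 351,500×362.6/100,000 + 275,600×833.0/100,000 + 308,400×1393.0/100,000 + 236,500×3610.0/100,000 + 294,000×3480.4/100,000
= 248.57 + 684.87 + 1274.54 + 2295.75 + 4296.01 + 8537.65 + 10232.38 = 27569.77.

27570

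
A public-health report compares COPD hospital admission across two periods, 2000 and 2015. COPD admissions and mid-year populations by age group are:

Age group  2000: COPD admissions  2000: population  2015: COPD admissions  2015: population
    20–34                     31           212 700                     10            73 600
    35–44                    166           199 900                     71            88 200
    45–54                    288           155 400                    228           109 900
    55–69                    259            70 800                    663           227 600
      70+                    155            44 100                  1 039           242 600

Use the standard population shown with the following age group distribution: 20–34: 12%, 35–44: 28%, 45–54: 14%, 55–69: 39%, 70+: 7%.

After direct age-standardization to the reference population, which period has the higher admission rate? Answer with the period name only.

Age-specific rates per 10 000 for 2000: 1.46, 8.30, 18.53, 36.58, 35.15.
For 2015: 1.36, 8.05, 20.75, 29.13, 42.83.
Standard weights: 0.12, 0.28, 0.14, 0.39, 0.07.
2000: 0.1200×1.46 + 0.2800×8.30 + 0.1400×18.53 + 0.3900×36.58 + 0.0700×35.15 = 21.8219 per 10 000.
2015: 0.1200×1.36 + 0.2800×8.05 + 0.1400×20.75 + 0.3900×29.13 + 0.0700×42.83 = 19.6801 per 10 000.
The crude rates (13.16 vs 27.11) would put 2015 higher, but that reflects its age composition; once standardized to a common age structure, 2000 has the higher underlying rate.

2000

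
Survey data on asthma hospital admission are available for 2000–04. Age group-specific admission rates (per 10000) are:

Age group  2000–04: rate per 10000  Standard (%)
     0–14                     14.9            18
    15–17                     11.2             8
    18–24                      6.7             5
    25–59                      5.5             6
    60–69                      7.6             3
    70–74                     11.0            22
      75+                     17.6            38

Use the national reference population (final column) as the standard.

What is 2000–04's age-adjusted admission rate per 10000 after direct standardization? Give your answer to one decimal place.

13.6

Standard weights: 0.18, 0.08, 0.05, 0.06, 0.03, 0.22, 0.38.
Standardized rate: 0.1800×14.9 + 0.0800×11.2 + 0.0500×6.7 + 0.0600×5.5 + 0.0300×7.6 + 0.2200×11.0 + 0.3800×17.6 = 13.5790 per 10000.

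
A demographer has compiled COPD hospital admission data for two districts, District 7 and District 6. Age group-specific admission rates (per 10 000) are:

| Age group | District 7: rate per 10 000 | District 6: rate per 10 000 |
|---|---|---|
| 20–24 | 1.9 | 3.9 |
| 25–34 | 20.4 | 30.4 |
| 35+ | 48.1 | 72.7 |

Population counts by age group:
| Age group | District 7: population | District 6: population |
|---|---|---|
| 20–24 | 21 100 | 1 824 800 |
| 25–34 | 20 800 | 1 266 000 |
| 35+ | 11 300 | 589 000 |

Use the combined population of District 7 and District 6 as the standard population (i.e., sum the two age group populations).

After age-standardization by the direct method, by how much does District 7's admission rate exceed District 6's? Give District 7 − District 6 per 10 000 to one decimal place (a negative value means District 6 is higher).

-8.4

Combined standard total = 3 733 000; weights = 0.4945, 0.3447, 0.1608.
District 7: 0.4945×1.9 + 0.3447×20.4 + 0.1608×48.1 = 15.7065 per 10 000.
District 6: 0.4945×3.9 + 0.3447×30.4 + 0.1608×72.7 = 24.0985 per 10 000.
Difference = 15.7065 − 24.0985 = -8.3920.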